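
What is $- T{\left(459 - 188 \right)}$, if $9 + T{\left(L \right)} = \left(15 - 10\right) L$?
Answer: $-1346$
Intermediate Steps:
$T{\left(L \right)} = -9 + 5 L$ ($T{\left(L \right)} = -9 + \left(15 - 10\right) L = -9 + 5 L$)
$- T{\left(459 - 188 \right)} = - (-9 + 5 \left(459 - 188\right)) = - (-9 + 5 \cdot 271) = - (-9 + 1355) = \left(-1\right) 1346 = -1346$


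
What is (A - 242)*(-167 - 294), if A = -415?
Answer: 302877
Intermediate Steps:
(A - 242)*(-167 - 294) = (-415 - 242)*(-167 - 294) = -657*(-461) = 302877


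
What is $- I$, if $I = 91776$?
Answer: $-91776$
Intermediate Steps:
$- I = \left(-1\right) 91776 = -91776$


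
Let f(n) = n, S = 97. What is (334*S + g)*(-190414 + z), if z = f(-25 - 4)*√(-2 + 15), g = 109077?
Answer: -26938820650 - 4102775*√13 ≈ -2.6954e+10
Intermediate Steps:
z = -29*√13 (z = (-25 - 4)*√(-2 + 15) = -29*√13 ≈ -104.56)
(334*S + g)*(-190414 + z) = (334*97 + 109077)*(-190414 - 29*√13) = (32398 + 109077)*(-190414 - 29*√13) = 141475*(-190414 - 29*√13) = -26938820650 - 4102775*√13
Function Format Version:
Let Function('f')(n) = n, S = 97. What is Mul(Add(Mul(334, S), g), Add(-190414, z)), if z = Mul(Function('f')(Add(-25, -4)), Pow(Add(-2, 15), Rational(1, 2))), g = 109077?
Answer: Add(-26938820650, Mul(-4102775, Pow(13, Rational(1, 2)))) ≈ -2.6954e+10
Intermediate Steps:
z = Mul(-29, Pow(13, Rational(1, 2))) (z = Mul(Add(-25, -4), Pow(Add(-2, 15), Rational(1, 2))) = Mul(-29, Pow(13, Rational(1, 2))) ≈ -104.56)
Mul(Add(Mul(334, S), g), Add(-190414, z)) = Mul(Add(Mul(334, 97), 109077), Add(-190414, Mul(-29, Pow(13, Rational(1, 2))))) = Mul(Add(32398, 109077), Add(-190414, Mul(-29, Pow(13, Rational(1, 2))))) = Mul(141475, Add(-190414, Mul(-29, Pow(13, Rational(1, 2))))) = Add(-26938820650, Mul(-4102775, Pow(13, Rational(1, 2))))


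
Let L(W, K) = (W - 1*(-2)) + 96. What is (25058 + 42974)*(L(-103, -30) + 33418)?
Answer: 2273153216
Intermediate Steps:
L(W, K) = 98 + W (L(W, K) = (W + 2) + 96 = (2 + W) + 96 = 98 + W)
(25058 + 42974)*(L(-103, -30) + 33418) = (25058 + 42974)*((98 - 103) + 33418) = 68032*(-5 + 33418) = 68032*33413 = 2273153216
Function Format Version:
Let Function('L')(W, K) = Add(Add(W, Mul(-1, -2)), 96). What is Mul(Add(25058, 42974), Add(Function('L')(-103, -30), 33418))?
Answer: 2273153216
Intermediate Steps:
Function('L')(W, K) = Add(98, W) (Function('L')(W, K) = Add(Add(W, 2), 96) = Add(Add(2, W), 96) = Add(98, W))
Mul(Add(25058, 42974), Add(Function('L')(-103, -30), 33418)) = Mul(Add(25058, 42974), Add(Add(98, -103), 33418)) = Mul(68032, Add(-5, 33418)) = Mul(68032, 33413) = 2273153216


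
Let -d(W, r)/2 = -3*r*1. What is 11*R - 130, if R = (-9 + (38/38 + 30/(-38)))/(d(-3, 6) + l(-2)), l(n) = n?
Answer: -85817/646 ≈ -132.84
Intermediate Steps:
d(W, r) = 6*r (d(W, r) = -2*(-3*r) = -(-6)*r = 6*r)
R = -167/646 (R = (-9 + (38/38 + 30/(-38)))/(6*6 - 2) = (-9 + (38*(1/38) + 30*(-1/38)))/(36 - 2) = (-9 + (1 - 15/19))/34 = (-9 + 4/19)*(1/34) = -167/19*1/34 = -167/646 ≈ -0.25851)
11*R - 130 = 11*(-167/646) - 130 = -1837/646 - 130 = -85817/646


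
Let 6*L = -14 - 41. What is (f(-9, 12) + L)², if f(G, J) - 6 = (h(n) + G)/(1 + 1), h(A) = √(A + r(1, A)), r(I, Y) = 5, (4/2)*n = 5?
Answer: 4367/72 - 23*√30/6 ≈ 39.657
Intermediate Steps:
n = 5/2 (n = (½)*5 = 5/2 ≈ 2.5000)
L = -55/6 (L = (-14 - 41)/6 = (⅙)*(-55) = -55/6 ≈ -9.1667)
h(A) = √(5 + A) (h(A) = √(A + 5) = √(5 + A))
f(G, J) = 6 + G/2 + √30/4 (f(G, J) = 6 + (√(5 + 5/2) + G)/(1 + 1) = 6 + (√(15/2) + G)/2 = 6 + (√30/2 + G)*(½) = 6 + (G + √30/2)*(½) = 6 + (G/2 + √30/4) = 6 + G/2 + √30/4)
(f(-9, 12) + L)² = ((6 + (½)*(-9) + √30/4) - 55/6)² = ((6 - 9/2 + √30/4) - 55/6)² = ((3/2 + √30/4) - 55/6)² = (-23/3 + √30/4)²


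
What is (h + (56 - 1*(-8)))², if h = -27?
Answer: 1369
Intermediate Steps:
(h + (56 - 1*(-8)))² = (-27 + (56 - 1*(-8)))² = (-27 + (56 + 8))² = (-27 + 64)² = 37² = 1369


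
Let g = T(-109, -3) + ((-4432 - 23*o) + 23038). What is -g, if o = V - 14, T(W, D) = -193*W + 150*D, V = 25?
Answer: -38940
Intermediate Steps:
o = 11 (o = 25 - 14 = 11)
g = 38940 (g = (-193*(-109) + 150*(-3)) + ((-4432 - 23*11) + 23038) = (21037 - 450) + ((-4432 - 253) + 23038) = 20587 + (-4685 + 23038) = 20587 + 18353 = 38940)
-g = -1*38940 = -38940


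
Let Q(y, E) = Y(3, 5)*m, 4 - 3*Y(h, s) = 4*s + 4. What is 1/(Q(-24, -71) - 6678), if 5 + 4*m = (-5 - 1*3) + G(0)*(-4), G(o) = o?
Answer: -3/19969 ≈ -0.00015023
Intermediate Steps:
Y(h, s) = -4*s/3 (Y(h, s) = 4/3 - (4*s + 4)/3 = 4/3 - (4 + 4*s)/3 = 4/3 + (-4/3 - 4*s/3) = -4*s/3)
m = -13/4 (m = -5/4 + ((-5 - 1*3) + 0*(-4))/4 = -5/4 + ((-5 - 3) + 0)/4 = -5/4 + (-8 + 0)/4 = -5/4 + (¼)*(-8) = -5/4 - 2 = -13/4 ≈ -3.2500)
Q(y, E) = 65/3 (Q(y, E) = -4/3*5*(-13/4) = -20/3*(-13/4) = 65/3)
1/(Q(-24, -71) - 6678) = 1/(65/3 - 6678) = 1/(-19969/3) = -3/19969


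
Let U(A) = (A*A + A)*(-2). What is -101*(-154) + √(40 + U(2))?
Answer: 15554 + 2*√7 ≈ 15559.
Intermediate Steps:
U(A) = -2*A - 2*A² (U(A) = (A² + A)*(-2) = (A + A²)*(-2) = -2*A - 2*A²)
-101*(-154) + √(40 + U(2)) = -101*(-154) + √(40 - 2*2*(1 + 2)) = 15554 + √(40 - 2*2*3) = 15554 + √(40 - 12) = 15554 + √28 = 15554 + 2*√7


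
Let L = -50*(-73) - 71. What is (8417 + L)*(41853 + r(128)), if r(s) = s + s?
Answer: 505139564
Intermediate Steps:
r(s) = 2*s
L = 3579 (L = 3650 - 71 = 3579)
(8417 + L)*(41853 + r(128)) = (8417 + 3579)*(41853 + 2*128) = 11996*(41853 + 256) = 11996*42109 = 505139564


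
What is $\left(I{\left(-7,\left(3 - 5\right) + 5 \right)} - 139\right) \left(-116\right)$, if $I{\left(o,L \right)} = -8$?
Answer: $17052$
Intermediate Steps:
$\left(I{\left(-7,\left(3 - 5\right) + 5 \right)} - 139\right) \left(-116\right) = \left(-8 - 139\right) \left(-116\right) = \left(-147\right) \left(-116\right) = 17052$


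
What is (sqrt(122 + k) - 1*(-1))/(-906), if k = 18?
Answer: -1/906 - sqrt(35)/453 ≈ -0.014164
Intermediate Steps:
(sqrt(122 + k) - 1*(-1))/(-906) = (sqrt(122 + 18) - 1*(-1))/(-906) = (sqrt(140) + 1)*(-1/906) = (2*sqrt(35) + 1)*(-1/906) = (1 + 2*sqrt(35))*(-1/906) = -1/906 - sqrt(35)/453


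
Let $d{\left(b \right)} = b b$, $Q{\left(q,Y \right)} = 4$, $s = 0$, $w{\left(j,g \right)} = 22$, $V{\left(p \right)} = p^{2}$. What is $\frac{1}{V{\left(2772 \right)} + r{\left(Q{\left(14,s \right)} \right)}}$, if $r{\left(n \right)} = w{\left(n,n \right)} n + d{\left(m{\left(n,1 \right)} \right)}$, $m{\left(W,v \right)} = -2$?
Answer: $\frac{1}{7684076} \approx 1.3014 \cdot 10^{-7}$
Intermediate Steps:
$d{\left(b \right)} = b^{2}$
$r{\left(n \right)} = 4 + 22 n$ ($r{\left(n \right)} = 22 n + \left(-2\right)^{2} = 22 n + 4 = 4 + 22 n$)
$\frac{1}{V{\left(2772 \right)} + r{\left(Q{\left(14,s \right)} \right)}} = \frac{1}{2772^{2} + \left(4 + 22 \cdot 4\right)} = \frac{1}{7683984 + \left(4 + 88\right)} = \frac{1}{7683984 + 92} = \frac{1}{7684076}$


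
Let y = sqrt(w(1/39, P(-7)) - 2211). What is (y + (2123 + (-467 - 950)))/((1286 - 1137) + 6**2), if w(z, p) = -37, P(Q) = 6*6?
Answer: 706/185 + 2*I*sqrt(562)/185 ≈ 3.8162 + 0.25629*I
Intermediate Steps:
P(Q) = 36
y = 2*I*sqrt(562) (y = sqrt(-37 - 2211) = sqrt(-2248) = 2*I*sqrt(562) ≈ 47.413*I)
(y + (2123 + (-467 - 950)))/((1286 - 1137) + 6**2) = (2*I*sqrt(562) + (2123 + (-467 - 950)))/((1286 - 1137) + 6**2) = (2*I*sqrt(562) + (2123 - 1417))/(149 + 36) = (2*I*sqrt(562) + 706)/185 = (706 + 2*I*sqrt(562))*(1/185) = 706/185 + 2*I*sqrt(562)/185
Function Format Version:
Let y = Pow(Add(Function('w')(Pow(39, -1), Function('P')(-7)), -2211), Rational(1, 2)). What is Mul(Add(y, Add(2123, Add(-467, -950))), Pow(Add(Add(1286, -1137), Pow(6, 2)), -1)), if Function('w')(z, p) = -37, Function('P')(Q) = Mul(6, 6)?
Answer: Add(Rational(706, 185), Mul(Rational(2, 185), I, Pow(562, Rational(1, 2)))) ≈ Add(3.8162, Mul(0.25629, I))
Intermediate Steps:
Function('P')(Q) = 36
y = Mul(2, I, Pow(562, Rational(1, 2))) (y = Pow(Add(-37, -2211), Rational(1, 2)) = Pow(-2248, Rational(1, 2)) = Mul(2, I, Pow(562, Rational(1, 2))) ≈ Mul(47.413, I))
Mul(Add(y, Add(2123, Add(-467, -950))), Pow(Add(Add(1286, -1137), Pow(6, 2)), -1)) = Mul(Add(Mul(2, I, Pow(562, Rational(1, 2))), Add(2123, Add(-467, -950))), Pow(Add(Add(1286, -1137), Pow(6, 2)), -1)) = Mul(Add(Mul(2, I, Pow(562, Rational(1, 2))), Add(2123, -1417)), Pow(Add(149, 36), -1)) = Mul(Add(Mul(2, I, Pow(562, Rational(1, 2))), 706), Pow(185, -1)) = Mul(Add(706, Mul(2, I, Pow(562, Rational(1, 2)))), Rational(1, 185)) = Add(Rational(706, 185), Mul(Rational(2, 185), I, Pow(562, Rational(1, 2))))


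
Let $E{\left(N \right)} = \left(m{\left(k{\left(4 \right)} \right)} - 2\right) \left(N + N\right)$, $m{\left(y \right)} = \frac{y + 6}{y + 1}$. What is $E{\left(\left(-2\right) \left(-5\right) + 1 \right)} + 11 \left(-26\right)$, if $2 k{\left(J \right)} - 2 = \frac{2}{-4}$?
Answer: $- \frac{1716}{7} \approx -245.14$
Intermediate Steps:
$k{\left(J \right)} = \frac{3}{4}$ ($k{\left(J \right)} = 1 + \frac{2 \frac{1}{-4}}{2} = 1 + \frac{2 \left(- \frac{1}{4}\right)}{2} = 1 + \frac{1}{2} \left(- \frac{1}{2}\right) = 1 - \frac{1}{4} = \frac{3}{4}$)
$m{\left(y \right)} = \frac{6 + y}{1 + y}$
$E{\left(N \right)} = \frac{26 N}{7}$ ($E{\left(N \right)} = \left(\frac{6 + \frac{3}{4}}{1 + \frac{3}{4}} - 2\right) \left(N + N\right) = \left(\frac{1}{\frac{7}{4}} \cdot \frac{27}{4} - 2\right) 2 N = \left(\frac{4}{7} \cdot \frac{27}{4} - 2\right) 2 N = \left(\frac{27}{7} - 2\right) 2 N = \frac{13 \cdot 2 N}{7} = \frac{26 N}{7}$)
$E{\left(\left(-2\right) \left(-5\right) + 1 \right)} + 11 \left(-26\right) = \frac{26 \left(\left(-2\right) \left(-5\right) + 1\right)}{7} + 11 \left(-26\right) = \frac{26 \left(10 + 1\right)}{7} - 286 = \frac{26}{7} \cdot 11 - 286 = \frac{286}{7} - 286 = - \frac{1716}{7}$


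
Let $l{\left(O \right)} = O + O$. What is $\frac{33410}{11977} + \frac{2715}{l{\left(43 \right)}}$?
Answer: $\frac{35390815}{1030022} \approx 34.359$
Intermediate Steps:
$l{\left(O \right)} = 2 O$
$\frac{33410}{11977} + \frac{2715}{l{\left(43 \right)}} = \frac{33410}{11977} + \frac{2715}{2 \cdot 43} = 33410 \cdot \frac{1}{11977} + \frac{2715}{86} = \frac{33410}{11977} + 2715 \cdot \frac{1}{86} = \frac{33410}{11977} + \frac{2715}{86} = \frac{35390815}{1030022}$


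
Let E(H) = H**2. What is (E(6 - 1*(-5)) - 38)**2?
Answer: 6889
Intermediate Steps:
(E(6 - 1*(-5)) - 38)**2 = ((6 - 1*(-5))**2 - 38)**2 = ((6 + 5)**2 - 38)**2 = (11**2 - 38)**2 = (121 - 38)**2 = 83**2 = 6889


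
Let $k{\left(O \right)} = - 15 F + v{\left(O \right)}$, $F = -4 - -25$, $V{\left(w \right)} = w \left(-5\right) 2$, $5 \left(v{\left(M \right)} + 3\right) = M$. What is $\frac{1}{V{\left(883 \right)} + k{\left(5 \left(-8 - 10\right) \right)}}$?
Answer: $- \frac{1}{9166} \approx -0.0001091$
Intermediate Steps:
$v{\left(M \right)} = -3 + \frac{M}{5}$
$V{\left(w \right)} = - 10 w$ ($V{\left(w \right)} = - 5 w 2 = - 10 w$)
$F = 21$ ($F = -4 + 25 = 21$)
$k{\left(O \right)} = -318 + \frac{O}{5}$ ($k{\left(O \right)} = \left(-15\right) 21 + \left(-3 + \frac{O}{5}\right) = -315 + \left(-3 + \frac{O}{5}\right) = -318 + \frac{O}{5}$)
$\frac{1}{V{\left(883 \right)} + k{\left(5 \left(-8 - 10\right) \right)}} = \frac{1}{\left(-10\right) 883 - \left(318 - \frac{5 \left(-8 - 10\right)}{5}\right)} = \frac{1}{-8830 - \left(318 - \frac{5 \left(-18\right)}{5}\right)} = \frac{1}{-8830 + \left(-318 + \frac{1}{5} \left(-90\right)\right)} = \frac{1}{-8830 - 336} = \frac{1}{-9166} = - \frac{1}{9166}$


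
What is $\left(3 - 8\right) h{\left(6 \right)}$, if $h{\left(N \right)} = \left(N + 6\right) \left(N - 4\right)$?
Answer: $-120$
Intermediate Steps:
$h{\left(N \right)} = \left(-4 + N\right) \left(6 + N\right)$ ($h{\left(N \right)} = \left(6 + N\right) \left(-4 + N\right) = \left(-4 + N\right) \left(6 + N\right)$)
$\left(3 - 8\right) h{\left(6 \right)} = \left(3 - 8\right) \left(-24 + 6^{2} + 2 \cdot 6\right) = - 5 \left(-24 + 36 + 12\right) = \left(-5\right) 24 = -120$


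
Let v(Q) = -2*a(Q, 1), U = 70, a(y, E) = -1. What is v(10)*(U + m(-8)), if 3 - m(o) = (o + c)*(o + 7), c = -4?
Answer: 122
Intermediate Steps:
m(o) = 3 - (-4 + o)*(7 + o) (m(o) = 3 - (o - 4)*(o + 7) = 3 - (-4 + o)*(7 + o))
v(Q) = 2 (v(Q) = -2*(-1) = 2)
v(10)*(U + m(-8)) = 2*(70 + (31 - 1*(-8)² - 3*(-8))) = 2*(70 + (31 - 1*64 + 24)) = 2*(70 + (31 - 64 + 24)) = 2*(70 - 9) = 2*61 = 122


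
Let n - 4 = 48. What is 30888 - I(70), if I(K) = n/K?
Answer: 1081054/35 ≈ 30887.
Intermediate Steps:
n = 52 (n = 4 + 48 = 52)
I(K) = 52/K
30888 - I(70) = 30888 - 52/70 = 30888 - 1*26/35 = 30888 - 26/35 = 1081054/35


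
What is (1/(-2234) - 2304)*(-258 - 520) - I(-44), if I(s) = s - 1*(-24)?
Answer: 2002258633/1117 ≈ 1.7925e+6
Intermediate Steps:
I(s) = 24 + s (I(s) = s + 24 = 24 + s)
(1/(-2234) - 2304)*(-258 - 520) - I(-44) = (1/(-2234) - 2304)*(-258 - 520) - (24 - 44) = (-1/2234 - 2304)*(-778) - 1*(-20) = -5147137/2234*(-778) + 20 = 2002236293/1117 + 20 = 2002258633/1117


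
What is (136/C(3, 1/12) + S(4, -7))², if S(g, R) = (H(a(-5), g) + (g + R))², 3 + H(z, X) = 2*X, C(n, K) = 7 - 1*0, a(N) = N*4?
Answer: 26896/49 ≈ 548.90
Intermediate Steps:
a(N) = 4*N
C(n, K) = 7 (C(n, K) = 7 + 0 = 7)
H(z, X) = -3 + 2*X
S(g, R) = (-3 + R + 3*g)² (S(g, R) = ((-3 + 2*g) + (g + R))² = ((-3 + 2*g) + (R + g))² = (-3 + R + 3*g)²)
(136/C(3, 1/12) + S(4, -7))² = (136/7 + (-3 - 7 + 3*4)²)² = (136*(⅐) + (-3 - 7 + 12)²)² = (136/7 + 2²)² = (136/7 + 4)² = (164/7)² = 26896/49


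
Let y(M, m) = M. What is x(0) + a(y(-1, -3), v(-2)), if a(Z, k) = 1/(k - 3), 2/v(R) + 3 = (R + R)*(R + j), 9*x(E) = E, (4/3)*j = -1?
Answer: -4/11 ≈ -0.36364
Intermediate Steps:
j = -¾ (j = (¾)*(-1) = -¾ ≈ -0.75000)
x(E) = E/9
v(R) = 2/(-3 + 2*R*(-¾ + R)) (v(R) = 2/(-3 + (R + R)*(R - ¾)) = 2/(-3 + (2*R)*(-¾ + R)) = 2/(-3 + 2*R*(-¾ + R)))
a(Z, k) = 1/(-3 + k)
x(0) + a(y(-1, -3), v(-2)) = (⅑)*0 + 1/(-3 + 4/(-6 - 3*(-2) + 4*(-2)²)) = 0 + 1/(-3 + 4/(-6 + 6 + 4*4)) = 0 + 1/(-3 + 4/(-6 + 6 + 16)) = 0 + 1/(-3 + 4/16) = 0 + 1/(-3 + 4*(1/16)) = 0 + 1/(-3 + ¼) = 0 + 1/(-11/4) = 0 - 4/11 = -4/11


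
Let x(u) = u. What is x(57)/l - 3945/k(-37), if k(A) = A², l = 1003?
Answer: -3878802/1373107 ≈ -2.8248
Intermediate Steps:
x(57)/l - 3945/k(-37) = 57/1003 - 3945/((-37)²) = 57*(1/1003) - 3945/1369 = 57/1003 - 3945*1/1369 = 57/1003 - 3945/1369 = -3878802/1373107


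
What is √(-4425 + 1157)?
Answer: 2*I*√817 ≈ 57.166*I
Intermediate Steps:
√(-4425 + 1157) = √(-3268) = 2*I*√817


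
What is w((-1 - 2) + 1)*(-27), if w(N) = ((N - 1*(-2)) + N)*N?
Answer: -108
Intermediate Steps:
w(N) = N*(2 + 2*N) (w(N) = ((N + 2) + N)*N = ((2 + N) + N)*N = (2 + 2*N)*N = N*(2 + 2*N))
w((-1 - 2) + 1)*(-27) = (2*((-1 - 2) + 1)*(1 + ((-1 - 2) + 1)))*(-27) = (2*(-3 + 1)*(1 + (-3 + 1)))*(-27) = (2*(-2)*(1 - 2))*(-27) = (2*(-2)*(-1))*(-27) = 4*(-27) = -108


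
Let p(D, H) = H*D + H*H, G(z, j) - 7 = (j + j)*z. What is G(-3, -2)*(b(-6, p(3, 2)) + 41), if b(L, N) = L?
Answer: 665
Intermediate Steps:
G(z, j) = 7 + 2*j*z (G(z, j) = 7 + (j + j)*z = 7 + (2*j)*z = 7 + 2*j*z)
p(D, H) = H² + D*H (p(D, H) = D*H + H² = H² + D*H)
G(-3, -2)*(b(-6, p(3, 2)) + 41) = (7 + 2*(-2)*(-3))*(-6 + 41) = (7 + 12)*35 = 19*35 = 665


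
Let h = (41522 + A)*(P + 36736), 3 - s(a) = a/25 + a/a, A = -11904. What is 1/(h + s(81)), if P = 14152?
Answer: 25/37680019569 ≈ 6.6348e-10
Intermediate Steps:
s(a) = 2 - a/25 (s(a) = 3 - (a/25 + a/a) = 3 - (a*(1/25) + 1) = 3 - (a/25 + 1) = 3 - (1 + a/25) = 3 + (-1 - a/25) = 2 - a/25)
h = 1507200784 (h = (41522 - 11904)*(14152 + 36736) = 29618*50888 = 1507200784)
1/(h + s(81)) = 1/(1507200784 + (2 - 1/25*81)) = 1/(1507200784 + (2 - 81/25)) = 1/(1507200784 - 31/25) = 1/(37680019569/25) = 25/37680019569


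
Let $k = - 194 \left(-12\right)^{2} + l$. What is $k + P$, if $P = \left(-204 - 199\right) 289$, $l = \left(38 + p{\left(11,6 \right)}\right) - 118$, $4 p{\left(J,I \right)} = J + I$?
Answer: $- \frac{577915}{4} \approx -1.4448 \cdot 10^{5}$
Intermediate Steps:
$p{\left(J,I \right)} = \frac{I}{4} + \frac{J}{4}$ ($p{\left(J,I \right)} = \frac{J + I}{4} = \frac{I + J}{4} = \frac{I}{4} + \frac{J}{4}$)
$l = - \frac{303}{4}$ ($l = \left(38 + \left(\frac{1}{4} \cdot 6 + \frac{1}{4} \cdot 11\right)\right) - 118 = \left(38 + \left(\frac{3}{2} + \frac{11}{4}\right)\right) - 118 = \left(38 + \frac{17}{4}\right) - 118 = \frac{169}{4} - 118 = - \frac{303}{4} \approx -75.75$)
$P = -116467$ ($P = \left(-403\right) 289 = -116467$)
$k = - \frac{112047}{4}$ ($k = - 194 \left(-12\right)^{2} - \frac{303}{4} = \left(-194\right) 144 - \frac{303}{4} = -27936 - \frac{303}{4} = - \frac{112047}{4} \approx -28012.0$)
$k + P = - \frac{112047}{4} - 116467 = - \frac{577915}{4}$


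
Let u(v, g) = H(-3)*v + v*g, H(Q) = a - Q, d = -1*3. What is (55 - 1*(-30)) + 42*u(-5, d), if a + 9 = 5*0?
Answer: 1975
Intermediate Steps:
a = -9 (a = -9 + 5*0 = -9 + 0 = -9)
d = -3
H(Q) = -9 - Q
u(v, g) = -6*v + g*v (u(v, g) = (-9 - 1*(-3))*v + v*g = (-9 + 3)*v + g*v = -6*v + g*v)
(55 - 1*(-30)) + 42*u(-5, d) = (55 - 1*(-30)) + 42*(-5*(-6 - 3)) = (55 + 30) + 42*(-5*(-9)) = 85 + 42*45 = 85 + 1890 = 1975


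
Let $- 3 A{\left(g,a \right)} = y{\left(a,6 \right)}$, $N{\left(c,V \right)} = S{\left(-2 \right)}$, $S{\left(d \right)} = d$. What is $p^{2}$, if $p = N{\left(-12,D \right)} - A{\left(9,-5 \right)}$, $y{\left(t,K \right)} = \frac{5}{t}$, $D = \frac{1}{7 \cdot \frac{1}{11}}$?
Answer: $\frac{49}{9} \approx 5.4444$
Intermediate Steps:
$D = \frac{11}{7}$ ($D = \frac{1}{7 \cdot \frac{1}{11}} = \frac{1}{\frac{7}{11}} = \frac{11}{7} \approx 1.5714$)
$N{\left(c,V \right)} = -2$
$A{\left(g,a \right)} = - \frac{5}{3 a}$ ($A{\left(g,a \right)} = - \frac{5 \frac{1}{a}}{3} = - \frac{5}{3 a}$)
$p = - \frac{7}{3}$ ($p = -2 - - \frac{5}{3 \left(-5\right)} = -2 - \left(- \frac{5}{3}\right) \left(- \frac{1}{5}\right) = -2 - \frac{1}{3} = - \frac{7}{3} \approx -2.3333$)
$p^{2} = \left(- \frac{7}{3}\right)^{2} = \frac{49}{9}$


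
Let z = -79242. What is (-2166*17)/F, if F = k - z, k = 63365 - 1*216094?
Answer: 36822/73487 ≈ 0.50107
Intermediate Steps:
k = -152729 (k = 63365 - 216094 = -152729)
F = -73487 (F = -152729 - 1*(-79242) = -152729 + 79242 = -73487)
(-2166*17)/F = -2166*17/(-73487) = -36822*(-1/73487) = 36822/73487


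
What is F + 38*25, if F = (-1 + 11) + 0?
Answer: 960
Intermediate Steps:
F = 10 (F = 10 + 0 = 10)
F + 38*25 = 10 + 38*25 = 10 + 950 = 960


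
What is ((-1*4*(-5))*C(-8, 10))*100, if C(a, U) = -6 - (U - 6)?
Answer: -20000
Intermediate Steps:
C(a, U) = -U (C(a, U) = -6 - (-6 + U) = -6 + (6 - U) = -U)
((-1*4*(-5))*C(-8, 10))*100 = ((-1*4*(-5))*(-1*10))*100 = (-4*(-5)*(-10))*100 = (20*(-10))*100 = -200*100 = -20000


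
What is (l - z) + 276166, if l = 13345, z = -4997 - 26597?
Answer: 321105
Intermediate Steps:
z = -31594
(l - z) + 276166 = (13345 - 1*(-31594)) + 276166 = (13345 + 31594) + 276166 = 44939 + 276166 = 321105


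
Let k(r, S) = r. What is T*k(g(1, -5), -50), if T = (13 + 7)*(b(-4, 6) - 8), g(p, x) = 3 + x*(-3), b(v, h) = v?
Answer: -4320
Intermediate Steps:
g(p, x) = 3 - 3*x
T = -240 (T = (13 + 7)*(-4 - 8) = 20*(-12) = -240)
T*k(g(1, -5), -50) = -240*(3 - 3*(-5)) = -240*(3 + 15) = -240*18 = -4320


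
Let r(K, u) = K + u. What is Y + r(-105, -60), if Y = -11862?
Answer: -12027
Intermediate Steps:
Y + r(-105, -60) = -11862 + (-105 - 60) = -11862 - 165 = -12027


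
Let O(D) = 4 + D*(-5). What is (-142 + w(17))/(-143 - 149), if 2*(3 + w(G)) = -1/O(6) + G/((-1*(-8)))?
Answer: 29935/60736 ≈ 0.49287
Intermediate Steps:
O(D) = 4 - 5*D
w(G) = -155/52 + G/16 (w(G) = -3 + (-1/(4 - 5*6) + G/((-1*(-8))))/2 = -3 + (-1/(4 - 30) + G/8)/2 = -3 + (-1/(-26) + G*(1/8))/2 = -3 + (-1*(-1/26) + G/8)/2 = -3 + (1/26 + G/8)/2 = -3 + (1/52 + G/16) = -155/52 + G/16)
(-142 + w(17))/(-143 - 149) = (-142 + (-155/52 + (1/16)*17))/(-143 - 149) = (-142 + (-155/52 + 17/16))/(-292) = (-142 - 399/208)*(-1/292) = -29935/208*(-1/292) = 29935/60736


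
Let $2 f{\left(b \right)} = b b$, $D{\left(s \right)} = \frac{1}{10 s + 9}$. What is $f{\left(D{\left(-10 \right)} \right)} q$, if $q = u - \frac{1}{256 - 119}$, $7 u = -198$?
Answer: $- \frac{27133}{15882958} \approx -0.0017083$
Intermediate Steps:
$D{\left(s \right)} = \frac{1}{9 + 10 s}$
$u = - \frac{198}{7}$ ($u = \frac{1}{7} \left(-198\right) = - \frac{198}{7} \approx -28.286$)
$f{\left(b \right)} = \frac{b^{2}}{2}$ ($f{\left(b \right)} = \frac{b b}{2} = \frac{b^{2}}{2}$)
$q = - \frac{27133}{959}$ ($q = - \frac{198}{7} - \frac{1}{256 - 119} = - \frac{198}{7} - \frac{1}{137} = - \frac{27133}{959} \approx -28.293$)
$f{\left(D{\left(-10 \right)} \right)} q = \frac{\left(\frac{1}{9 + 10 \left(-10\right)}\right)^{2}}{2} \left(- \frac{27133}{959}\right) = \frac{\left(\frac{1}{9 - 100}\right)^{2}}{2} \left(- \frac{27133}{959}\right) = \frac{\left(\frac{1}{-91}\right)^{2}}{2} \left(- \frac{27133}{959}\right) = \frac{\left(- \frac{1}{91}\right)^{2}}{2} \left(- \frac{27133}{959}\right) = \frac{1}{2} \cdot \frac{1}{8281} \left(- \frac{27133}{959}\right) = \frac{1}{16562} \left(- \frac{27133}{959}\right) = - \frac{27133}{15882958}$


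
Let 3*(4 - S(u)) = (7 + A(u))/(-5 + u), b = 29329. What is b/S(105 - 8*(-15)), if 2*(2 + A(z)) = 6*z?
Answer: 967857/98 ≈ 9876.1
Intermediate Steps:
A(z) = -2 + 3*z (A(z) = -2 + (6*z)/2 = -2 + 3*z)
S(u) = 4 - (5 + 3*u)/(3*(-5 + u)) (S(u) = 4 - (7 + (-2 + 3*u))/(3*(-5 + u)) = 4 - (5 + 3*u)/(3*(-5 + u)))
b/S(105 - 8*(-15)) = 29329/(((-65 + 9*(105 - 8*(-15)))/(3*(-5 + (105 - 8*(-15)))))) = 29329/(((-65 + 9*(105 + 120))/(3*(-5 + (105 + 120))))) = 29329/(((-65 + 9*225)/(3*(-5 + 225)))) = 29329/(((⅓)*(-65 + 2025)/220)) = 29329/(((⅓)*(1/220)*1960)) = 29329/(98/33) = 29329*(33/98) = 967857/98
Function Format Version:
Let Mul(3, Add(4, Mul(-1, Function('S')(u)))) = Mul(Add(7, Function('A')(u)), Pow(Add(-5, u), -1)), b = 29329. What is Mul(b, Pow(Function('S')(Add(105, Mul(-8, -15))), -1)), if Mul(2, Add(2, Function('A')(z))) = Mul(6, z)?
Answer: Rational(967857, 98) ≈ 9876.1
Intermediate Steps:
Function('A')(z) = Add(-2, Mul(3, z)) (Function('A')(z) = Add(-2, Mul(Rational(1, 2), Mul(6, z))) = Add(-2, Mul(3, z)))
Function('S')(u) = Add(4, Mul(Rational(-1, 3), Pow(Add(-5, u), -1), Add(5, Mul(3, u)))) (Function('S')(u) = Add(4, Mul(Rational(-1, 3), Mul(Add(7, Add(-2, Mul(3, u))), Pow(Add(-5, u), -1)))) = Add(4, Mul(Rational(-1, 3), Mul(Add(5, Mul(3, u)), Pow(Add(-5, u), -1)))) = Add(4, Mul(Rational(-1, 3), Mul(Pow(Add(-5, u), -1), Add(5, Mul(3, u))))) = Add(4, Mul(Rational(-1, 3), Pow(Add(-5, u), -1), Add(5, Mul(3, u)))))
Mul(b, Pow(Function('S')(Add(105, Mul(-8, -15))), -1)) = Mul(29329, Pow(Mul(Rational(1, 3), Pow(Add(-5, Add(105, Mul(-8, -15))), -1), Add(-65, Mul(9, Add(105, Mul(-8, -15))))), -1)) = Mul(29329, Pow(Mul(Rational(1, 3), Pow(Add(-5, Add(105, 120)), -1), Add(-65, Mul(9, Add(105, 120)))), -1)) = Mul(29329, Pow(Mul(Rational(1, 3), Pow(Add(-5, 225), -1), Add(-65, Mul(9, 225))), -1)) = Mul(29329, Pow(Mul(Rational(1, 3), Pow(220, -1), Add(-65, 2025)), -1)) = Mul(29329, Pow(Mul(Rational(1, 3), Rational(1, 220), 1960), -1)) = Mul(29329, Pow(Rational(98, 33), -1)) = Mul(29329, Rational(33, 98)) = Rational(967857, 98)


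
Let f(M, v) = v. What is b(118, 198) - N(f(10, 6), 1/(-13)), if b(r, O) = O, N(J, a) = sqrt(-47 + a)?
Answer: 198 - 6*I*sqrt(221)/13 ≈ 198.0 - 6.8613*I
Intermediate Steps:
b(118, 198) - N(f(10, 6), 1/(-13)) = 198 - sqrt(-47 + 1/(-13)) = 198 - sqrt(-47 - 1/13) = 198 - sqrt(-612/13) = 198 - 6*I*sqrt(221)/13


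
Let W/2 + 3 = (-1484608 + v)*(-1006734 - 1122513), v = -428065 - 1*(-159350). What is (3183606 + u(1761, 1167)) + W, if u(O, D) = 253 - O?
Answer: 7466518657654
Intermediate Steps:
v = -268715 (v = -428065 + 159350 = -268715)
W = 7466515475556 (W = -6 + 2*((-1484608 - 268715)*(-1006734 - 1122513)) = -6 + 2*(-1753323*(-2129247)) = -6 + 2*3733257737781 = -6 + 7466515475562 = 7466515475556)
(3183606 + u(1761, 1167)) + W = (3183606 + (253 - 1*1761)) + 7466515475556 = (3183606 + (253 - 1761)) + 7466515475556 = (3183606 - 1508) + 7466515475556 = 3182098 + 7466515475556 = 7466518657654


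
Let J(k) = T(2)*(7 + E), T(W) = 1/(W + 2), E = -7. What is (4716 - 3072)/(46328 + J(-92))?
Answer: 411/11582 ≈ 0.035486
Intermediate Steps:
T(W) = 1/(2 + W)
J(k) = 0 (J(k) = (7 - 7)/(2 + 2) = 0/4 = (1/4)*0 = 0)
(4716 - 3072)/(46328 + J(-92)) = (4716 - 3072)/(46328 + 0) = 1644/46328 = 1644*(1/46328) = 411/11582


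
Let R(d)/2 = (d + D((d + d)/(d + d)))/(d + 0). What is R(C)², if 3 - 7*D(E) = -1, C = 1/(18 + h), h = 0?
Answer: 24964/49 ≈ 509.47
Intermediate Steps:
C = 1/18 (C = 1/(18 + 0) = 1/18 ≈ 0.055556)
D(E) = 4/7 (D(E) = 3/7 - ⅐*(-1) = 3/7 + ⅐ = 4/7)
R(d) = 2*(4/7 + d)/d (R(d) = 2*((d + 4/7)/(d + 0)) = 2*((4/7 + d)/d) = 2*(4/7 + d)/d)
R(C)² = (2 + 8/(7*(1/18)))² = (2 + (8/7)*18)² = (2 + 144/7)² = (158/7)² = 24964/49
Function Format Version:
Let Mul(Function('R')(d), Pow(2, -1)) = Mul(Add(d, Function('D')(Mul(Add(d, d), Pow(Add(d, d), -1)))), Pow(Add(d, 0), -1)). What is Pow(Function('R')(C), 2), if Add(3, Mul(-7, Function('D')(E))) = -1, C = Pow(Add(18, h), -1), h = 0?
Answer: Rational(24964, 49) ≈ 509.47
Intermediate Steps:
C = Rational(1, 18) (C = Pow(Add(18, 0), -1) = Pow(18, -1) = Rational(1, 18) ≈ 0.055556)
Function('D')(E) = Rational(4, 7) (Function('D')(E) = Add(Rational(3, 7), Mul(Rational(-1, 7), -1)) = Add(Rational(3, 7), Rational(1, 7)) = Rational(4, 7))
Function('R')(d) = Mul(2, Pow(d, -1), Add(Rational(4, 7), d)) (Function('R')(d) = Mul(2, Mul(Add(d, Rational(4, 7)), Pow(Add(d, 0), -1))) = Mul(2, Mul(Add(Rational(4, 7), d), Pow(d, -1))) = Mul(2, Mul(Pow(d, -1), Add(Rational(4, 7), d))) = Mul(2, Pow(d, -1), Add(Rational(4, 7), d)))
Pow(Function('R')(C), 2) = Pow(Add(2, Mul(Rational(8, 7), Pow(Rational(1, 18), -1))), 2) = Pow(Add(2, Mul(Rational(8, 7), 18)), 2) = Pow(Add(2, Rational(144, 7)), 2) = Pow(Rational(158, 7), 2) = Rational(24964, 49)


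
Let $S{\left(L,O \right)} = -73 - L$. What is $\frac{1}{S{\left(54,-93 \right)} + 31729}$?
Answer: $\frac{1}{31602} \approx 3.1644 \cdot 10^{-5}$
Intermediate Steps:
$\frac{1}{S{\left(54,-93 \right)} + 31729} = \frac{1}{\left(-73 - 54\right) + 31729} = \frac{1}{-127 + 31729} = \frac{1}{31602}$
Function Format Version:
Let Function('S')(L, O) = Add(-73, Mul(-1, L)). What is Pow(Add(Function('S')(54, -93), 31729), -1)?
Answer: Rational(1, 31602) ≈ 3.1644e-5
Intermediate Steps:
Pow(Add(Function('S')(54, -93), 31729), -1) = Pow(Add(Add(-73, Mul(-1, 54)), 31729), -1) = Pow(Add(Add(-73, -54), 31729), -1) = Pow(Add(-127, 31729), -1) = Pow(31602, -1) = Rational(1, 31602)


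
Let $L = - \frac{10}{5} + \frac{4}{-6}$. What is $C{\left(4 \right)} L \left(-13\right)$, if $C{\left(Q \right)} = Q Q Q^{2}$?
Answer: $\frac{26624}{3} \approx 8874.7$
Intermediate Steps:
$L = - \frac{8}{3}$ ($L = \left(-10\right) \frac{1}{5} + 4 \left(- \frac{1}{6}\right) = -2 - \frac{2}{3} = - \frac{8}{3} \approx -2.6667$)
$C{\left(Q \right)} = Q^{4}$ ($C{\left(Q \right)} = Q Q^{3} = Q^{4}$)
$C{\left(4 \right)} L \left(-13\right) = 4^{4} \left(- \frac{8}{3}\right) \left(-13\right) = 256 \left(- \frac{8}{3}\right) \left(-13\right) = \left(- \frac{2048}{3}\right) \left(-13\right) = \frac{26624}{3}$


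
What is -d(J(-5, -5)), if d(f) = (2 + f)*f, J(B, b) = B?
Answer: -15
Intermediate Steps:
d(f) = f*(2 + f)
-d(J(-5, -5)) = -(-5)*(2 - 5) = -(-5)*(-3) = -1*15 = -15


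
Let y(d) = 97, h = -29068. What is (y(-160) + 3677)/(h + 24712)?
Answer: -629/726 ≈ -0.86639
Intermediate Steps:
(y(-160) + 3677)/(h + 24712) = (97 + 3677)/(-29068 + 24712) = 3774/(-4356) = 3774*(-1/4356) = -629/726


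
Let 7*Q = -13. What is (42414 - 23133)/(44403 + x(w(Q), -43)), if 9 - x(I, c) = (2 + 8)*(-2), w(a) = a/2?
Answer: 19281/44432 ≈ 0.43394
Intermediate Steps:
Q = -13/7 (Q = (⅐)*(-13) = -13/7 ≈ -1.8571)
w(a) = a/2 (w(a) = a*(½) = a/2)
x(I, c) = 29 (x(I, c) = 9 - (2 + 8)*(-2) = 9 - 10*(-2) = 9 - 1*(-20) = 9 + 20 = 29)
(42414 - 23133)/(44403 + x(w(Q), -43)) = (42414 - 23133)/(44403 + 29) = 19281/44432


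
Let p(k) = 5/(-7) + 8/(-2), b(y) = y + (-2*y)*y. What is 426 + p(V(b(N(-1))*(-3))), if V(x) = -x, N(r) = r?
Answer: 2949/7 ≈ 421.29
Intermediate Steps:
b(y) = y - 2*y**2
p(k) = -33/7 (p(k) = 5*(-1/7) + 8*(-1/2) = -5/7 - 4 = -33/7)
426 + p(V(b(N(-1))*(-3))) = 426 - 33/7 = 2949/7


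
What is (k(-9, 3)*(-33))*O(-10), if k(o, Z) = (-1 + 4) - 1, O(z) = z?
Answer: 660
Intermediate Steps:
k(o, Z) = 2 (k(o, Z) = 3 - 1 = 2)
(k(-9, 3)*(-33))*O(-10) = (2*(-33))*(-10) = -66*(-10) = 660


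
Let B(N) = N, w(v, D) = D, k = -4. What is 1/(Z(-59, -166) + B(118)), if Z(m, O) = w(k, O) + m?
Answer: -1/107 ≈ -0.0093458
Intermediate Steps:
Z(m, O) = O + m
1/(Z(-59, -166) + B(118)) = 1/((-166 - 59) + 118) = 1/(-225 + 118) = 1/(-107) = -1/107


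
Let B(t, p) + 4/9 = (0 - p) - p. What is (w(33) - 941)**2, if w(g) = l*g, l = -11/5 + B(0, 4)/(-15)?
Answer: 2004890176/2025 ≈ 9.9007e+5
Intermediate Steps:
B(t, p) = -4/9 - 2*p (B(t, p) = -4/9 + ((0 - p) - p) = -4/9 + (-p - p) = -4/9 - 2*p)
l = -221/135 (l = -11/5 + (-4/9 - 2*4)/(-15) = -11*1/5 + (-4/9 - 8)*(-1/15) = -11/5 - 76/9*(-1/15) = -11/5 + 76/135 = -221/135 ≈ -1.6370)
w(g) = -221*g/135
(w(33) - 941)**2 = (-221/135*33 - 941)**2 = (-2431/45 - 941)**2 = (-44776/45)**2 = 2004890176/2025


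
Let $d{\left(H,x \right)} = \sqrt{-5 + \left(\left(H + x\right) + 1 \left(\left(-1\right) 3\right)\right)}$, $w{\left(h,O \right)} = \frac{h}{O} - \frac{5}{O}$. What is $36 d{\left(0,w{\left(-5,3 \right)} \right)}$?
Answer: $12 i \sqrt{102} \approx 121.19 i$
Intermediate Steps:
$w{\left(h,O \right)} = - \frac{5}{O} + \frac{h}{O}$
$d{\left(H,x \right)} = \sqrt{-8 + H + x}$ ($d{\left(H,x \right)} = \sqrt{-5 + \left(\left(H + x\right) + 1 \left(-3\right)\right)} = \sqrt{-5 - \left(3 - H - x\right)} = \sqrt{-5 + \left(-3 + H + x\right)} = \sqrt{-8 + H + x}$)
$36 d{\left(0,w{\left(-5,3 \right)} \right)} = 36 \sqrt{-8 + 0 + \frac{-5 - 5}{3}} = 36 \sqrt{-8 + 0 + \frac{1}{3} \left(-10\right)} = 36 \sqrt{-8 + 0 - \frac{10}{3}} = 36 \sqrt{- \frac{34}{3}} = 36 \frac{i \sqrt{102}}{3} = 12 i \sqrt{102}$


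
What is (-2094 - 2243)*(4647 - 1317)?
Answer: -14442210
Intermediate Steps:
(-2094 - 2243)*(4647 - 1317) = -4337*3330 = -14442210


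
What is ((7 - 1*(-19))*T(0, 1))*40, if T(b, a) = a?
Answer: 1040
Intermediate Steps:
((7 - 1*(-19))*T(0, 1))*40 = ((7 - 1*(-19))*1)*40 = ((7 + 19)*1)*40 = (26*1)*40 = 26*40 = 1040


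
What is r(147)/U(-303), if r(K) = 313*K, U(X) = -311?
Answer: -46011/311 ≈ -147.95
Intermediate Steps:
r(147)/U(-303) = (313*147)/(-311) = 46011*(-1/311) = -46011/311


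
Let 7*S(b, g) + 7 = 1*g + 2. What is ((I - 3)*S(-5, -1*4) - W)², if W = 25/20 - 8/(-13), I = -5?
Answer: 9394225/132496 ≈ 70.902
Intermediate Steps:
S(b, g) = -5/7 + g/7 (S(b, g) = -1 + (1*g + 2)/7 = -1 + (g + 2)/7 = -1 + (2 + g)/7 = -1 + (2/7 + g/7) = -5/7 + g/7)
W = 97/52 (W = 25*(1/20) - 8*(-1/13) = 5/4 + 8/13 = 97/52 ≈ 1.8654)
((I - 3)*S(-5, -1*4) - W)² = ((-5 - 3)*(-5/7 + (-1*4)/7) - 1*97/52)² = (-8*(-5/7 + (⅐)*(-4)) - 97/52)² = (-8*(-5/7 - 4/7) - 97/52)² = (-8*(-9/7) - 97/52)² = (72/7 - 97/52)² = (3065/364)² = 9394225/132496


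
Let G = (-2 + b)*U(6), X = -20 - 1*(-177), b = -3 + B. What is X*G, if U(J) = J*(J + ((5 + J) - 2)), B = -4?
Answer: -127170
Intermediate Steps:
b = -7 (b = -3 - 4 = -7)
X = 157 (X = -20 + 177 = 157)
U(J) = J*(3 + 2*J) (U(J) = J*(J + (3 + J)) = J*(3 + 2*J))
G = -810 (G = (-2 - 7)*(6*(3 + 2*6)) = -54*(3 + 12) = -54*15 = -9*90 = -810)
X*G = 157*(-810) = -127170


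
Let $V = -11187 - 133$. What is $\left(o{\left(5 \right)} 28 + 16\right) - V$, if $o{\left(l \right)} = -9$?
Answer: $11084$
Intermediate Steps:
$V = -11320$
$\left(o{\left(5 \right)} 28 + 16\right) - V = \left(\left(-9\right) 28 + 16\right) - -11320 = \left(-252 + 16\right) + 11320 = -236 + 11320 = 11084$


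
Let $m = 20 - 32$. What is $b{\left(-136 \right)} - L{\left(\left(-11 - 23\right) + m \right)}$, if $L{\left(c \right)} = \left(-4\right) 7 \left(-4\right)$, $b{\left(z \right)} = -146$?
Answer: $-258$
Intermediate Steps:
$m = -12$
$L{\left(c \right)} = 112$ ($L{\left(c \right)} = \left(-28\right) \left(-4\right) = 112$)
$b{\left(-136 \right)} - L{\left(\left(-11 - 23\right) + m \right)} = -146 - 112 = -258$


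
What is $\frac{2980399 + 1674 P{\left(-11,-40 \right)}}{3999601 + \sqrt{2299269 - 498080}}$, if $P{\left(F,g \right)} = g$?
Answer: $\frac{11652593537839}{15996806358012} - \frac{2913439 \sqrt{1801189}}{15996806358012} \approx 0.72819$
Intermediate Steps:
$\frac{2980399 + 1674 P{\left(-11,-40 \right)}}{3999601 + \sqrt{2299269 - 498080}} = \frac{2980399 + 1674 \left(-40\right)}{3999601 + \sqrt{2299269 - 498080}} = \frac{2980399 - 66960}{3999601 + \sqrt{1801189}} = \frac{2913439}{3999601 + \sqrt{1801189}}$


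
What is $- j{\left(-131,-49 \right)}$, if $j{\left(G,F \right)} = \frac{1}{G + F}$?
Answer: $\frac{1}{180} \approx 0.0055556$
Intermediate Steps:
$j{\left(G,F \right)} = \frac{1}{F + G}$
$- j{\left(-131,-49 \right)} = - \frac{1}{-49 - 131} = - \frac{1}{-180} = \left(-1\right) \left(- \frac{1}{180}\right) = \frac{1}{180}$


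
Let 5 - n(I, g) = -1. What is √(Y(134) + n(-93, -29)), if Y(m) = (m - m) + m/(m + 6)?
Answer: √34090/70 ≈ 2.6376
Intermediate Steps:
n(I, g) = 6 (n(I, g) = 5 - 1*(-1) = 5 + 1 = 6)
Y(m) = m/(6 + m) (Y(m) = 0 + m/(6 + m) = m/(6 + m))
√(Y(134) + n(-93, -29)) = √(134/(6 + 134) + 6) = √(134/140 + 6) = √(134*(1/140) + 6) = √(67/70 + 6) = √(487/70) = √34090/70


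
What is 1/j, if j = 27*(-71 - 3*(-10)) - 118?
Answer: -1/1225 ≈ -0.00081633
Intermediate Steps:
j = -1225 (j = 27*(-71 - 1*(-30)) - 118 = 27*(-71 + 30) - 118 = 27*(-41) - 118 = -1107 - 118 = -1225)
1/j = 1/(-1225) = -1/1225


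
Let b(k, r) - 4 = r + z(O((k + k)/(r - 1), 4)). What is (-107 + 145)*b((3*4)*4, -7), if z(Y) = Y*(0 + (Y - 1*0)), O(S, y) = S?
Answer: 5358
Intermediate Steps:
z(Y) = Y**2 (z(Y) = Y*(0 + (Y + 0)) = Y*(0 + Y) = Y*Y = Y**2)
b(k, r) = 4 + r + 4*k**2/(-1 + r)**2 (b(k, r) = 4 + (r + ((k + k)/(r - 1))**2) = 4 + (r + ((2*k)/(-1 + r))**2) = 4 + (r + (2*k/(-1 + r))**2) = 4 + (r + 4*k**2/(-1 + r)**2) = 4 + r + 4*k**2/(-1 + r)**2)
(-107 + 145)*b((3*4)*4, -7) = (-107 + 145)*(4 - 7 + 4*((3*4)*4)**2/(-1 - 7)**2) = 38*(4 - 7 + 4*(12*4)**2/(-8)**2) = 38*(4 - 7 + 4*48**2*(1/64)) = 38*(4 - 7 + 4*2304*(1/64)) = 38*(4 - 7 + 144) = 38*141 = 5358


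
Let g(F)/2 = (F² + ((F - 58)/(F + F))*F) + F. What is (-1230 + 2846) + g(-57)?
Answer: 7885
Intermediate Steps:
g(F) = -58 + 2*F² + 3*F (g(F) = 2*((F² + ((F - 58)/(F + F))*F) + F) = 2*((F² + ((-58 + F)/((2*F)))*F) + F) = 2*((F² + ((-58 + F)*(1/(2*F)))*F) + F) = 2*((F² + ((-58 + F)/(2*F))*F) + F) = 2*((F² + (-29 + F/2)) + F) = 2*((-29 + F² + F/2) + F) = 2*(-29 + F² + 3*F/2) = -58 + 2*F² + 3*F)
(-1230 + 2846) + g(-57) = (-1230 + 2846) + (-58 + 2*(-57)² + 3*(-57)) = 1616 + (-58 + 2*3249 - 171) = 1616 + (-58 + 6498 - 171) = 1616 + 6269 = 7885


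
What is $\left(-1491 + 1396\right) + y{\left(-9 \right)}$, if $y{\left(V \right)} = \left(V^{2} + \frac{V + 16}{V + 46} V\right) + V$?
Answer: $- \frac{914}{37} \approx -24.703$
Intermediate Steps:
$y{\left(V \right)} = V + V^{2} + \frac{V \left(16 + V\right)}{46 + V}$ ($y{\left(V \right)} = \left(V^{2} + \frac{16 + V}{46 + V} V\right) + V = \left(V^{2} + \frac{V \left(16 + V\right)}{46 + V}\right) + V = V + V^{2} + \frac{V \left(16 + V\right)}{46 + V}$)
$\left(-1491 + 1396\right) + y{\left(-9 \right)} = \left(-1491 + 1396\right) - \frac{9 \left(62 + \left(-9\right)^{2} + 48 \left(-9\right)\right)}{46 - 9} = -95 - \frac{9 \left(62 + 81 - 432\right)}{37} = -95 - \frac{9}{37} \left(-289\right) = -95 + \frac{2601}{37} = - \frac{914}{37}$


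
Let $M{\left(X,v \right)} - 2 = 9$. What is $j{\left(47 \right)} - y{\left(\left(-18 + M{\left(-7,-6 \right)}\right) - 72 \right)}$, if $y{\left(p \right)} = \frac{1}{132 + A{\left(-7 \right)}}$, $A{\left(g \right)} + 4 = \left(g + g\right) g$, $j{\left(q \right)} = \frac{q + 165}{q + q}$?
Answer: $\frac{23909}{10622} \approx 2.2509$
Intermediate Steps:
$M{\left(X,v \right)} = 11$ ($M{\left(X,v \right)} = 2 + 9 = 11$)
$j{\left(q \right)} = \frac{165 + q}{2 q}$
$A{\left(g \right)} = -4 + 2 g^{2}$ ($A{\left(g \right)} = -4 + \left(g + g\right) g = -4 + 2 g g = -4 + 2 g^{2}$)
$y{\left(p \right)} = \frac{1}{226}$ ($y{\left(p \right)} = \frac{1}{132 - \left(4 - 2 \left(-7\right)^{2}\right)} = \frac{1}{132 + \left(-4 + 2 \cdot 49\right)} = \frac{1}{132 + \left(-4 + 98\right)} = \frac{1}{132 + 94} = \frac{1}{226}$)
$j{\left(47 \right)} - y{\left(\left(-18 + M{\left(-7,-6 \right)}\right) - 72 \right)} = \frac{165 + 47}{2 \cdot 47} - \frac{1}{226} = \frac{1}{2} \cdot \frac{1}{47} \cdot 212 - \frac{1}{226} = \frac{106}{47} - \frac{1}{226} = \frac{23909}{10622}$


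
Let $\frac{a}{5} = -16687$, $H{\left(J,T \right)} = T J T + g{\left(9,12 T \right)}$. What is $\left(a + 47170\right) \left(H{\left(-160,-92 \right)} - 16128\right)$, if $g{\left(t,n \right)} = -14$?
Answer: $49696903230$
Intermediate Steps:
$H{\left(J,T \right)} = -14 + J T^{2}$ ($H{\left(J,T \right)} = T J T - 14 = J T T - 14 = J T^{2} - 14 = -14 + J T^{2}$)
$a = -83435$ ($a = 5 \left(-16687\right) = -83435$)
$\left(a + 47170\right) \left(H{\left(-160,-92 \right)} - 16128\right) = \left(-83435 + 47170\right) \left(\left(-14 - 160 \left(-92\right)^{2}\right) - 16128\right) = - 36265 \left(\left(-14 - 1354240\right) - 16128\right) = - 36265 \left(-1354254 - 16128\right) = \left(-36265\right) \left(-1370382\right) = 49696903230$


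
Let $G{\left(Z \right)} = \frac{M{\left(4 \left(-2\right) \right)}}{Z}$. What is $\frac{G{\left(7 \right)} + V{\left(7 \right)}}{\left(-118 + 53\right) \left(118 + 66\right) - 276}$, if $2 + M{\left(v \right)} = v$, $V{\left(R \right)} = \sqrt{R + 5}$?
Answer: $\frac{5}{42826} - \frac{\sqrt{3}}{6118} \approx -0.00016636$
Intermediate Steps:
$V{\left(R \right)} = \sqrt{5 + R}$
$M{\left(v \right)} = -2 + v$
$G{\left(Z \right)} = - \frac{10}{Z}$ ($G{\left(Z \right)} = \frac{-2 + 4 \left(-2\right)}{Z} = \frac{-2 - 8}{Z} = - \frac{10}{Z}$)
$\frac{G{\left(7 \right)} + V{\left(7 \right)}}{\left(-118 + 53\right) \left(118 + 66\right) - 276} = \frac{- \frac{10}{7} + \sqrt{5 + 7}}{\left(-118 + 53\right) \left(118 + 66\right) - 276} = \frac{\left(-10\right) \frac{1}{7} + \sqrt{12}}{\left(-65\right) 184 - 276} = \frac{- \frac{10}{7} + 2 \sqrt{3}}{-11960 - 276} = \frac{- \frac{10}{7} + 2 \sqrt{3}}{-12236} = \left(- \frac{10}{7} + 2 \sqrt{3}\right) \left(- \frac{1}{12236}\right) = \frac{5}{42826} - \frac{\sqrt{3}}{6118}$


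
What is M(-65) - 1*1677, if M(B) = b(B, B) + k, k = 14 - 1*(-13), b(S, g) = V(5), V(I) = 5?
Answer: -1645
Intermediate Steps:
b(S, g) = 5
k = 27 (k = 14 + 13 = 27)
M(B) = 32 (M(B) = 5 + 27 = 32)
M(-65) - 1*1677 = 32 - 1*1677 = 32 - 1677 = -1645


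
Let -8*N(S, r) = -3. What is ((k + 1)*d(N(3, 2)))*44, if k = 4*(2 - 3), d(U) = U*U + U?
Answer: -1089/16 ≈ -68.063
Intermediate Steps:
N(S, r) = 3/8 (N(S, r) = -1/8*(-3) = 3/8)
d(U) = U + U**2 (d(U) = U**2 + U = U + U**2)
k = -4 (k = 4*(-1) = -4)
((k + 1)*d(N(3, 2)))*44 = ((-4 + 1)*(3*(1 + 3/8)/8))*44 = -9*11/(8*8)*44 = -3*33/64*44 = -99/64*44 = -1089/16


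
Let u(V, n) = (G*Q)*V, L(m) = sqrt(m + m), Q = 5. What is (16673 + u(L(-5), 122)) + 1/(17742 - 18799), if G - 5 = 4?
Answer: 17623360/1057 + 45*I*sqrt(10) ≈ 16673.0 + 142.3*I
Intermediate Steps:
G = 9 (G = 5 + 4 = 9)
L(m) = sqrt(2)*sqrt(m) (L(m) = sqrt(2*m) = sqrt(2)*sqrt(m))
u(V, n) = 45*V (u(V, n) = (9*5)*V = 45*V)
(16673 + u(L(-5), 122)) + 1/(17742 - 18799) = (16673 + 45*(sqrt(2)*sqrt(-5))) + 1/(17742 - 18799) = (16673 + 45*(sqrt(2)*(I*sqrt(5)))) + 1/(-1057) = (16673 + 45*(I*sqrt(10))) - 1/1057 = (16673 + 45*I*sqrt(10)) - 1/1057 = 17623360/1057 + 45*I*sqrt(10)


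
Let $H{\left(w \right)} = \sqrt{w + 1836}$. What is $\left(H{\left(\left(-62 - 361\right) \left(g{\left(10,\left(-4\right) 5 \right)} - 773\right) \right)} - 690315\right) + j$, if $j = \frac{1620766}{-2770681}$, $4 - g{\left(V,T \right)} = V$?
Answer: $- \frac{1912644275281}{2770681} + 3 \sqrt{36817} \approx -6.8974 \cdot 10^{5}$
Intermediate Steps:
$g{\left(V,T \right)} = 4 - V$
$j = - \frac{1620766}{2770681}$ ($j = 1620766 \left(- \frac{1}{2770681}\right) = - \frac{1620766}{2770681} \approx -0.58497$)
$H{\left(w \right)} = \sqrt{1836 + w}$
$\left(H{\left(\left(-62 - 361\right) \left(g{\left(10,\left(-4\right) 5 \right)} - 773\right) \right)} - 690315\right) + j = \left(\sqrt{1836 + \left(-62 - 361\right) \left(\left(4 - 10\right) - 773\right)} - 690315\right) - \frac{1620766}{2770681} = \left(\sqrt{1836 - 423 \left(\left(4 - 10\right) - 773\right)} - 690315\right) - \frac{1620766}{2770681} = \left(\sqrt{1836 - 423 \left(-6 - 773\right)} - 690315\right) - \frac{1620766}{2770681} = \left(\sqrt{1836 - -329517} - 690315\right) - \frac{1620766}{2770681} = \left(\sqrt{1836 + 329517} - 690315\right) - \frac{1620766}{2770681} = \left(\sqrt{331353} - 690315\right) - \frac{1620766}{2770681} = \left(3 \sqrt{36817} - 690315\right) - \frac{1620766}{2770681} = \left(-690315 + 3 \sqrt{36817}\right) - \frac{1620766}{2770681} = - \frac{1912644275281}{2770681} + 3 \sqrt{36817}$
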